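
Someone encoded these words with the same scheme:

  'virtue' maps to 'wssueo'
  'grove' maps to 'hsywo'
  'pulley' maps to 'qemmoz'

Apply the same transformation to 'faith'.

gksui

The rule splits by letter class: vowels +10, consonants +1.
On faith: f(cons)+1=g, a(vowel)+10=k, i(vowel)+10=s, t(cons)+1=u, h(cons)+1=i.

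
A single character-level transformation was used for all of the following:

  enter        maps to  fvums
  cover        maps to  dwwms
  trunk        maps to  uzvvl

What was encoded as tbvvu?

Shifts by position in enter: pos 0: e→f (+1), pos 1: n→v (+8), pos 2: t→u (+1), pos 3: e→m (+8) — repeating every 2. The shifts repeat in a cycle of length 2: positions 0,1,… shift by +1, +8, then the pattern repeats.
Reversing it on tbvvu: t−1=s, b−8=t, v−1=u, v−8=n, u−1=t.

stunt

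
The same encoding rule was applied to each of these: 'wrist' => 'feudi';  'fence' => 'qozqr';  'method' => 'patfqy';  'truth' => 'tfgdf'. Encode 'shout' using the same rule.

fgate

Two steps: reverse the string, then apply a Caesar shift of +12.
For shout: reverse → tuohs; then shift: t+12=f, u+12=g, o+12=a, h+12=t, s+12=e.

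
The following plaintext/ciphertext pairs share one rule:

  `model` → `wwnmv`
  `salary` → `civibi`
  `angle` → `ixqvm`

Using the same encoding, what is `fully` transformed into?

pcvvi

The shift depends on letter class: consonant m→w is +10, but vowel o→w is +8. Two shifts are in play — +8 for a/e/i/o/u, +10 for every other letter.
On fully: f(cons)+10=p, u(vowel)+8=c, l(cons)+10=v, l(cons)+10=v, y(cons)+10=i.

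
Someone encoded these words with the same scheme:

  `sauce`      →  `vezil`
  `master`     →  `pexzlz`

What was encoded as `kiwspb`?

In sauce: s→v is +3, a→e is +4, u→z is +5, c→i is +6 — the shift increases by 1 each position. Letter i (0-indexed) is shifted by i+3, so successive shifts are 3, 4, 5, ….
Decoding kiwspb: k−3=h, i−4=e, w−5=r, s−6=m, p−7=i, b−8=t.

hermit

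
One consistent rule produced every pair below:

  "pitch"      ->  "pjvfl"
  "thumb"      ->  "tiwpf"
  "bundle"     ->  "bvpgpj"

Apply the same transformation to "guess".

In pitch: p→p is +0, i→j is +1, t→v is +2, c→f is +3 — the shift increases by 1 each position. The shift increases by 1 at each position, starting from +0: 0, 1, 2, ….
Applying it to guess: g+0=g, u+1=v, e+2=g, s+3=v, s+4=w.

gvgvw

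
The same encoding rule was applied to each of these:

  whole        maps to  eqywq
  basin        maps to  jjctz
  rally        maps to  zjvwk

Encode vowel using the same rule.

dxgpx

In whole: w→e is +8, h→q is +9, o→y is +10, l→w is +11 — the shift increases by 1 each position. Letter i (0-indexed) is shifted by i+8, so successive shifts are 8, 9, 10, ….
On vowel: v+8=d, o+9=x, w+10=g, e+11=p, l+12=x.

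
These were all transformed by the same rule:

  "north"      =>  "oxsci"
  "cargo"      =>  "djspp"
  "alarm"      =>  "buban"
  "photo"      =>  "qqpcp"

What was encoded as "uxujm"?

total

A repeating key of period 2 is used — shifts +1, +9 over and over.
Reversing it on uxujm: u−1=t, x−9=o, u−1=t, j−9=a, m−1=l.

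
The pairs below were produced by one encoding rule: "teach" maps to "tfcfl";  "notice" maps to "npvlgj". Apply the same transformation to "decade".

dfedhj

In teach: t→t is +0, e→f is +1, a→c is +2, c→f is +3 — the shift increases by 1 each position. Letter i (0-indexed) is shifted by i+0, so successive shifts are 0, 1, 2, ….
On decade: d+0=d, e+1=f, c+2=e, a+3=d, d+4=h, e+5=j.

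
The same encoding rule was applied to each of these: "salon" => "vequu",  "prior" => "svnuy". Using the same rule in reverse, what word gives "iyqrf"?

fully

In salon: s→v is +3, a→e is +4, l→q is +5, o→u is +6 — the shift increases by 1 each position. The shift increases by 1 at each position, starting from +3: 3, 4, 5, ….
Undoing it on iyqrf: i−3=f, y−4=u, q−5=l, r−6=l, f−7=y.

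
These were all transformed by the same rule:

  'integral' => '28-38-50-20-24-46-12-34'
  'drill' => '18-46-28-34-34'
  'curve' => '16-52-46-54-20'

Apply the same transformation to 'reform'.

46-20-22-40-46-36

i(#9)→28 and n(#14)→38: differences scale by 2, so n = 2·pos + 10. The formula is n = 2×(alphabet index, a=1) + 10.
On reform: r=18→46, e=5→20, f=6→22, o=15→40, r=18→46, m=13→36.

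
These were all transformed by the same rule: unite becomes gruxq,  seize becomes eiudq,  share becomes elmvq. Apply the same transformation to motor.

Shifts by position in unite: pos 0: u→g (+12), pos 1: n→r (+4), pos 2: i→u (+12), pos 3: t→x (+4) — repeating every 2. A repeating key of period 2 is used — shifts +12, +4 over and over.
Applying it to motor: m+12=y, o+4=s, t+12=f, o+4=s, r+12=d.

ysfsd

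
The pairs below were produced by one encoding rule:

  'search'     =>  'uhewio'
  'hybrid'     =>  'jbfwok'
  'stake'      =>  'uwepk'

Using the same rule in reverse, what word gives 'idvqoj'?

garlic

In search: s→u is +2, e→h is +3, a→e is +4, r→w is +5 — the shift increases by 1 each position. The shift increases by 1 at each position, starting from +2: 2, 3, 4, ….
Decoding idvqoj: i−2=g, d−3=a, v−4=r, q−5=l, o−6=i, j−7=c.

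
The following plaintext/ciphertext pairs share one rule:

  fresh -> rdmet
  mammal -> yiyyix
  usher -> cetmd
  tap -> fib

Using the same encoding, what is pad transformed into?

The shift depends on letter class: consonant f→r is +12, but vowel e→m is +8. Two shifts are in play — +8 for a/e/i/o/u, +12 for every other letter.
Applying it to pad: p(cons)+12=b, a(vowel)+8=i, d(cons)+12=p.

bip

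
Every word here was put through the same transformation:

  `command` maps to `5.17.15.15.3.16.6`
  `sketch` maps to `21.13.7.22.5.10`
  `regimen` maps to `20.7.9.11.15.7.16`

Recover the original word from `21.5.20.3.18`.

scrap

c is letter #3 and maps to 5: an offset of 2. The number is (letter's place in the alphabet, a=1) + 2.
Reversing it on 21.5.20.3.18: 21→(21−2)÷1=19=s, 5→(5−2)÷1=3=c, 20→(20−2)÷1=18=r, 3→(3−2)÷1=1=a, 18→(18−2)÷1=16=p.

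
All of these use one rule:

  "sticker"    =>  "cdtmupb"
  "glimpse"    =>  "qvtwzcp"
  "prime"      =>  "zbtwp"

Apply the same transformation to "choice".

mrztmp

Vowels shift forward by 11 and consonants shift forward by 10.
On choice: c(cons)+10=m, h(cons)+10=r, o(vowel)+11=z, i(vowel)+11=t, c(cons)+10=m, e(vowel)+11=p.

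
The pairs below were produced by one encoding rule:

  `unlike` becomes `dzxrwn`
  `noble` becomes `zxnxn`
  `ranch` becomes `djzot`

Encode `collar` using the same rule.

Vowels shift forward by 9 and consonants shift forward by 12.
For collar: c(cons)+12=o, o(vowel)+9=x, l(cons)+12=x, l(cons)+12=x, a(vowel)+9=j, r(cons)+12=d.

oxxxjd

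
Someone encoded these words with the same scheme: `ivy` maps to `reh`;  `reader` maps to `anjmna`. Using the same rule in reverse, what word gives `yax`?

pro

Every letter moves 9 places later in the alphabet, wrapping around z→a.
Reversing it on yax: y−9=p, a−9=r, x−9=o.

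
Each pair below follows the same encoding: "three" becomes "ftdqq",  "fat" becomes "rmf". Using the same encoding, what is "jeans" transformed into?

Compare letters: t→f is +12, h→t is +12, r→d is +12 — a constant shift. Each letter is shifted forward by 12 in the alphabet (a Caesar shift of +12).
On jeans: j+12=v, e+12=q, a+12=m, n+12=z, s+12=e.

vqmze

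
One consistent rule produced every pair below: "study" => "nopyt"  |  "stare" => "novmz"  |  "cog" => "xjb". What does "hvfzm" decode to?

maker

Compare letters: s→n is +21, t→o is +21, u→p is +21 — a constant shift. It's a constant shift of +21 (ROT21).
Undoing it on hvfzm: h−21=m, v−21=a, f−21=k, z−21=e, m−21=r.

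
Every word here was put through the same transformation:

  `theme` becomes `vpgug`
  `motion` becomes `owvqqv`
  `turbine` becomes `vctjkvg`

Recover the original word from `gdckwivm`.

evacuate

Shifts by position in theme: pos 0: t→v (+2), pos 1: h→p (+8), pos 2: e→g (+2), pos 3: m→u (+8) — repeating every 2. A repeating key of period 2 is used — shifts +2, +8 over and over.
Decoding gdckwivm: g−2=e, d−8=v, c−2=a, k−8=c, w−2=u, i−8=a, v−2=t, m−8=e.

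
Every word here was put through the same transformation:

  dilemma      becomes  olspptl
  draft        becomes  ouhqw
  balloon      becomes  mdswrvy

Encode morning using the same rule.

xryylur

It's a Vigenère-style cipher with numeric key [11,3,7]: position i shifts by key[i mod 3].
On morning: m+11=x, o+3=r, r+7=y, n+11=y, i+3=l, n+7=u, g+11=r.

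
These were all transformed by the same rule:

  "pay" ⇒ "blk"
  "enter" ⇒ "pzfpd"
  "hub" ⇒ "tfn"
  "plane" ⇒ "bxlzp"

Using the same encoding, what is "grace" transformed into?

sdlop

The shift depends on letter class: consonant p→b is +12, but vowel a→l is +11. Two shifts are in play — +11 for a/e/i/o/u, +12 for every other letter.
Applying it to grace: g(cons)+12=s, r(cons)+12=d, a(vowel)+11=l, c(cons)+12=o, e(vowel)+11=p.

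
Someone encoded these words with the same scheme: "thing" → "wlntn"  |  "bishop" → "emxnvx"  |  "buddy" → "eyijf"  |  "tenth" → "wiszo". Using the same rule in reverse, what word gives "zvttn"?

Letter i (0-indexed) is shifted by i+3, so successive shifts are 3, 4, 5, ….
Reversing it on zvttn: z−3=w, v−4=r, t−5=o, t−6=n, n−7=g.

wrong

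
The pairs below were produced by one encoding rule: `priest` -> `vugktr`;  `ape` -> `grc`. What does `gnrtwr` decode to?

The output letters match the input read backwards, each shifted +2: priest reversed is tseirp. The word is reversed, then every letter is shifted forward by 2.
Undoing it on gnrtwr: shift back: g−2=e, n−2=l, r−2=p, t−2=r, w−2=u, r−2=p → elprup; then reverse → purple.

purple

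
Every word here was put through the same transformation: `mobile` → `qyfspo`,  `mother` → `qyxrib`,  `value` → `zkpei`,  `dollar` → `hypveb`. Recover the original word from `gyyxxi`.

county

It's a Vigenère-style cipher with numeric key [4,10]: position i shifts by key[i mod 2].
Undoing it on gyyxxi: g−4=c, y−10=o, y−4=u, x−10=n, x−4=t, i−10=y.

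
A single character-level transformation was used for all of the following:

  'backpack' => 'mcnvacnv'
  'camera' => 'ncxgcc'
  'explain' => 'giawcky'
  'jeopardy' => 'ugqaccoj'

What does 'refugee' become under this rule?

The shift depends on letter class: consonant b→m is +11, but vowel a→c is +2. Two shifts are in play — +2 for a/e/i/o/u, +11 for every other letter.
On refugee: r(cons)+11=c, e(vowel)+2=g, f(cons)+11=q, u(vowel)+2=w, g(cons)+11=r, e(vowel)+2=g, e(vowel)+2=g.

cgqwrgg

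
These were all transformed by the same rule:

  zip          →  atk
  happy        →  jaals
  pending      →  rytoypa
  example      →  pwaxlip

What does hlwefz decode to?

outlaw

The output letters match the input read backwards, each shifted +11: zip reversed is piz. Two steps: reverse the string, then apply a Caesar shift of +11.
Decoding hlwefz: shift back: h−11=w, l−11=a, w−11=l, e−11=t, f−11=u, z−11=o → waltuo; then reverse → outlaw.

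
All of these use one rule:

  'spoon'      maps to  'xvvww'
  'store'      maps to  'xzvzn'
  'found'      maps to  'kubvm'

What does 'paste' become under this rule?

In spoon: s→x is +5, p→v is +6, o→v is +7, o→w is +8 — the shift increases by 1 each position. Letter i (0-indexed) is shifted by i+5, so successive shifts are 5, 6, 7, ….
For paste: p+5=u, a+6=g, s+7=z, t+8=b, e+9=n.

ugzbn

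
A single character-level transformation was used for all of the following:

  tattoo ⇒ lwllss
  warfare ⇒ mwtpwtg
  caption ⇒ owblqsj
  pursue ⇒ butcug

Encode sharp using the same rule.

chwtb

t(19)→l(11) and a(0)→w(22) fit y≡9x+22 (mod 26); the inverse of 9 mod 26 is 3. This is an affine cipher: with a=0,…,z=25, each position x becomes (9x+22) mod 26.
Applying it to sharp: s(18)→9·18+22≡2=c; h(7)→9·7+22≡7=h; a(0)→9·0+22≡22=w; r(17)→9·17+22≡19=t; p(15)→9·15+22≡1=b (all mod 26).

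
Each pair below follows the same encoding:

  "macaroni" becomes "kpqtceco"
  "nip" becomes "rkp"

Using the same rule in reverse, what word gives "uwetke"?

The output letters match the input read backwards, each shifted +2: macaroni reversed is inoracam. The word is reversed, then every letter is shifted forward by 2.
Reversing it on uwetke: shift back: u−2=s, w−2=u, e−2=c, t−2=r, k−2=i, e−2=c → sucric; then reverse → circus.

circus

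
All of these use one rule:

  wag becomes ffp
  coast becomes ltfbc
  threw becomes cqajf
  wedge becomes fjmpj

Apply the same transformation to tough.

ctzpq

Two shifts are in play — +5 for a/e/i/o/u, +9 for every other letter.
For tough: t(cons)+9=c, o(vowel)+5=t, u(vowel)+5=z, g(cons)+9=p, h(cons)+9=q.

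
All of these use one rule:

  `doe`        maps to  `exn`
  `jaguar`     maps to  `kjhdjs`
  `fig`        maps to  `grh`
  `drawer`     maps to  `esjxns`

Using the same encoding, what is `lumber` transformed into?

mdncns

The shift depends on letter class: consonant d→e is +1, but vowel o→x is +9. The rule splits by letter class: vowels +9, consonants +1.
For lumber: l(cons)+1=m, u(vowel)+9=d, m(cons)+1=n, b(cons)+1=c, e(vowel)+9=n, r(cons)+1=s.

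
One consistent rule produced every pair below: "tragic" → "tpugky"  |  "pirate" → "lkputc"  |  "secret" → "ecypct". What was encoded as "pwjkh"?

robin

t(19)→t(19) and r(17)→p(15) fit y≡15x+20 (mod 26); the inverse of 15 mod 26 is 7. This is an affine cipher: with a=0,…,z=25, each position x becomes (15x+20) mod 26.
Reversing it on pwjkh: p(15)→7·(15−20)≡17=r; w(22)→7·(22−20)≡14=o; j(9)→7·(9−20)≡1=b; k(10)→7·(10−20)≡8=i; h(7)→7·(7−20)≡13=n (all mod 26).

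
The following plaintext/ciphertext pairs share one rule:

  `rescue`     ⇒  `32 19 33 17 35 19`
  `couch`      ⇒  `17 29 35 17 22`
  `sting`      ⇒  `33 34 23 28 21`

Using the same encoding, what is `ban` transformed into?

r is letter #18 and maps to 32: an offset of 14. Each letter is replaced by its alphabet position (a=1..z=26) + 14.
Applying it to ban: b=2→16, a=1→15, n=14→28.

16 15 28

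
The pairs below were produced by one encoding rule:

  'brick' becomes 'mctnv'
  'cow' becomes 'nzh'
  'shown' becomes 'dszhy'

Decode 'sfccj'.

Compare letters: b→m is +11, r→c is +11, i→t is +11 — a constant shift. Each letter is shifted forward by 11 in the alphabet (a Caesar shift of +11).
Reversing it on sfccj: s−11=h, f−11=u, c−11=r, c−11=r, j−11=y.

hurry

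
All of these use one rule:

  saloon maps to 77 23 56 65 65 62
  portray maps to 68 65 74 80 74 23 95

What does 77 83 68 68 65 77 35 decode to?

suppose

The formula is n = 3×(alphabet index, a=1) + 20.
Decoding 77 83 68 68 65 77 35: 77→(77−20)÷3=19=s, 83→(83−20)÷3=21=u, 68→(68−20)÷3=16=p, 68→(68−20)÷3=16=p, 65→(65−20)÷3=15=o, 77→(77−20)÷3=19=s, 35→(35−20)÷3=5=e.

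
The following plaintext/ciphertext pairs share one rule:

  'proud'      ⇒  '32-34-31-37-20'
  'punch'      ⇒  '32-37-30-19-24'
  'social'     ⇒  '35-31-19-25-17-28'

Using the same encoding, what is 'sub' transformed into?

The number is (letter's place in the alphabet, a=1) + 16.
For sub: s=19→35, u=21→37, b=2→18.

35-37-18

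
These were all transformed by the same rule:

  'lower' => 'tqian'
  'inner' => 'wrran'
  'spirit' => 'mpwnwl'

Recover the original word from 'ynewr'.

This is an affine cipher: with a=0,…,z=25, each position x becomes (25x+4) mod 26.
Decoding ynewr: y(24)→25·(24−4)≡6=g; n(13)→25·(13−4)≡17=r; e(4)→25·(4−4)≡0=a; w(22)→25·(22−4)≡8=i; r(17)→25·(17−4)≡13=n (all mod 26).

grain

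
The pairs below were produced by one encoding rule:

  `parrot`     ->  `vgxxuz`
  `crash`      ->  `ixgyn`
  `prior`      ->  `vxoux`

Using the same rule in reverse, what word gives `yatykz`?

Compare letters: p→v is +6, a→g is +6, r→x is +6 — a constant shift. This is a Caesar cipher with shift 6.
Decoding yatykz: y−6=s, a−6=u, t−6=n, y−6=s, k−6=e, z−6=t.

sunset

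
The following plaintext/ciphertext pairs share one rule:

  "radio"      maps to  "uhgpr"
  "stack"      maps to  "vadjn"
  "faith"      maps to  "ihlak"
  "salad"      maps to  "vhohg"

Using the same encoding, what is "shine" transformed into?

A repeating key of period 2 is used — shifts +3, +7 over and over.
On shine: s+3=v, h+7=o, i+3=l, n+7=u, e+3=h.

voluh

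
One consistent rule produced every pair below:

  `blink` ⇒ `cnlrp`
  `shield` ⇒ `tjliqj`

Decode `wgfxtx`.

In blink: b→c is +1, l→n is +2, i→l is +3, n→r is +4 — the shift increases by 1 each position. Each letter shifts forward by (position + 1), i.e. 1, 2, 3, … — the shift grows by one for each successive letter.
Decoding wgfxtx: w−1=v, g−2=e, f−3=c, x−4=t, t−5=o, x−6=r.

vector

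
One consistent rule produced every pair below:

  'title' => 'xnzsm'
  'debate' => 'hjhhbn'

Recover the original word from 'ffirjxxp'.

backbone

Letter i (0-indexed) is shifted by i+4, so successive shifts are 4, 5, 6, ….
Reversing it on ffirjxxp: f−4=b, f−5=a, i−6=c, r−7=k, j−8=b, x−9=o, x−10=n, p−11=e.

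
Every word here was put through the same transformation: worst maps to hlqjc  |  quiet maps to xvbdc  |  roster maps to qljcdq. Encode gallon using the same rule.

pfggls

w(22)→h(7) and o(14)→l(11) fit y≡19x+5 (mod 26); the inverse of 19 mod 26 is 11. Treating letters as 0–25, the rule is x ↦ 19x + 5 (mod 26).
Applying it to gallon: g(6)→19·6+5≡15=p; a(0)→19·0+5≡5=f; l(11)→19·11+5≡6=g; l(11)→19·11+5≡6=g; o(14)→19·14+5≡11=l; n(13)→19·13+5≡18=s (all mod 26).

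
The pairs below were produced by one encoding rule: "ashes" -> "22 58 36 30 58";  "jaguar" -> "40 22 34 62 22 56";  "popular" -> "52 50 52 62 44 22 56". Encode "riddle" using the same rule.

56 38 28 28 44 30

a(#1)→22 and s(#19)→58: differences scale by 2, so n = 2·pos + 20. Each letter becomes 2×(its alphabet position, a=1..z=26) + 20.
On riddle: r=18→56, i=9→38, d=4→28, d=4→28, l=12→44, e=5→30.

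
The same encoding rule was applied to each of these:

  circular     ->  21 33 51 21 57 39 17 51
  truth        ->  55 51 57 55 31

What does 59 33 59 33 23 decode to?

c(#3)→21 and i(#9)→33: differences scale by 2, so n = 2·pos + 15. With a=1..z=26, the number is 2·pos + 15.
Decoding 59 33 59 33 23: 59→(59−15)÷2=22=v, 33→(33−15)÷2=9=i, 59→(59−15)÷2=22=v, 33→(33−15)÷2=9=i, 23→(23−15)÷2=4=d.

vivid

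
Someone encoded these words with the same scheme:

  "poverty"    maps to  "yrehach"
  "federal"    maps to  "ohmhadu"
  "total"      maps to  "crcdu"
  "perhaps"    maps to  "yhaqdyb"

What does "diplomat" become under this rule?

The shift depends on letter class: consonant p→y is +9, but vowel o→r is +3. Two shifts are in play — +3 for a/e/i/o/u, +9 for every other letter.
For diplomat: d(cons)+9=m, i(vowel)+3=l, p(cons)+9=y, l(cons)+9=u, o(vowel)+3=r, m(cons)+9=v, a(vowel)+3=d, t(cons)+9=c.

mlyurvdc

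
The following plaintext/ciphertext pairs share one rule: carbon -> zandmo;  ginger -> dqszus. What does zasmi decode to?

wagon

Two steps: reverse the string, then apply a Caesar shift of +12.
Decoding zasmi: shift back: z−12=n, a−12=o, s−12=g, m−12=a, i−12=w → nogaw; then reverse → wagon.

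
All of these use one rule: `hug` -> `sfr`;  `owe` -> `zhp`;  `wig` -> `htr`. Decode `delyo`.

Every letter moves 11 places later in the alphabet, wrapping around z→a.
Decoding delyo: d−11=s, e−11=t, l−11=a, y−11=n, o−11=d.

stand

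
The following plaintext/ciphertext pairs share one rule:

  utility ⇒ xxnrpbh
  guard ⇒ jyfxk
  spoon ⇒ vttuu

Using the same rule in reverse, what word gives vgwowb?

In utility: u→x is +3, t→x is +4, i→n is +5, l→r is +6 — the shift increases by 1 each position. Letter i (0-indexed) is shifted by i+3, so successive shifts are 3, 4, 5, ….
Decoding vgwowb: v−3=s, g−4=c, w−5=r, o−6=i, w−7=p, b−8=t.

script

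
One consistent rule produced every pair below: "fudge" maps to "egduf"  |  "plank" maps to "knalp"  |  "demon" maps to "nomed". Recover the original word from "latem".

The output letters match the input read backwards: fudge reversed is egduf. The word is simply reversed.
Decoding latem: then reverse → metal.

metal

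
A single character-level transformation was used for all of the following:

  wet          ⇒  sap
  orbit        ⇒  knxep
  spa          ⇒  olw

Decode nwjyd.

ranch

Compare letters: w→s is +22, e→a is +22, t→p is +22 — a constant shift. Every letter moves 22 places later in the alphabet, wrapping around z→a.
Reversing it on nwjyd: n−22=r, w−22=a, j−22=n, y−22=c, d−22=h.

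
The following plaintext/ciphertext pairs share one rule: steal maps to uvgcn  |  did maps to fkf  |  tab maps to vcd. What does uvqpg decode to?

This is a Caesar cipher with shift 2.
Undoing it on uvqpg: u−2=s, v−2=t, q−2=o, p−2=n, g−2=e.

stone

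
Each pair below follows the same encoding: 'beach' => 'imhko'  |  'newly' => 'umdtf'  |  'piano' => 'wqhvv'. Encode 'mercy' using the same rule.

tmykf

The shifts repeat in a cycle of length 2: positions 0,1,… shift by +7, +8, then the pattern repeats.
For mercy: m+7=t, e+8=m, r+7=y, c+8=k, y+7=f.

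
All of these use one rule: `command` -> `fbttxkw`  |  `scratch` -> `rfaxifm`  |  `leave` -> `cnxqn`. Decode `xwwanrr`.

Treating letters as 0–25, the rule is x ↦ 17x + 23 (mod 26).
Reversing it on xwwanrr: x(23)→23·(23−23)≡0=a; w(22)→23·(22−23)≡3=d; w(22)→23·(22−23)≡3=d; a(0)→23·(0−23)≡17=r; n(13)→23·(13−23)≡4=e; r(17)→23·(17−23)≡18=s; r(17)→23·(17−23)≡18=s (all mod 26).

address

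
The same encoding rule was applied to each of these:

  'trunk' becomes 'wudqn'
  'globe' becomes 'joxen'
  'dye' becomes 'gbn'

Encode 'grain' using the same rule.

jujrq

The shift depends on letter class: consonant t→w is +3, but vowel u→d is +9. Vowels shift forward by 9 and consonants shift forward by 3.
Applying it to grain: g(cons)+3=j, r(cons)+3=u, a(vowel)+9=j, i(vowel)+9=r, n(cons)+3=q.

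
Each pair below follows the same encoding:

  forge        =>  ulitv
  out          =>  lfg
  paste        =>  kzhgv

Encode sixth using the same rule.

Letters are reflected about the middle of the alphabet (position → 25−position): Atbash.
For sixth: s↔h, i↔r, x↔c, t↔g, h↔s.

hrcgs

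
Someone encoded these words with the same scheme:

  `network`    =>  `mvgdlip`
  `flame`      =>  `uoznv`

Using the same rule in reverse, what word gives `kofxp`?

Each pair mirrors across the alphabet (n↔m, e↔v, t↔g): positions sum to 25. This is the alphabet-reversal cipher (Atbash): a becomes z, b becomes y, etc.
Reversing it on kofxp: k↔p, o↔l, f↔u, x↔c, p↔k.

pluck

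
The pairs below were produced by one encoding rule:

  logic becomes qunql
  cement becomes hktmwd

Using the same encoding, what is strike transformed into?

Letter i (0-indexed) is shifted by i+5, so successive shifts are 5, 6, 7, ….
Applying it to strike: s+5=x, t+6=z, r+7=y, i+8=q, k+9=t, e+10=o.

xzyqto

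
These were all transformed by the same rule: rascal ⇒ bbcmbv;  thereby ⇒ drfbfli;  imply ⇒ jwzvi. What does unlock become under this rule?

vxvpmu

The shift depends on letter class: consonant r→b is +10, but vowel a→b is +1. Vowels shift forward by 1 and consonants shift forward by 10.
For unlock: u(vowel)+1=v, n(cons)+10=x, l(cons)+10=v, o(vowel)+1=p, c(cons)+10=m, k(cons)+10=u.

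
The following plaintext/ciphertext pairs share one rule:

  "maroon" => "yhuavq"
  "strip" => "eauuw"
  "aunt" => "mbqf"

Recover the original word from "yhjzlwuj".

Shifts by position in maroon: pos 0: m→y (+12), pos 1: a→h (+7), pos 2: r→u (+3), pos 3: o→a (+12), pos 4: o→v (+7), pos 5: n→q (+3) — repeating every 3. A repeating key of period 3 is used — shifts +12, +7, +3 over and over.
Decoding yhjzlwuj: y−12=m, h−7=a, j−3=g, z−12=n, l−7=e, w−3=t, u−12=i, j−7=c.

magnetic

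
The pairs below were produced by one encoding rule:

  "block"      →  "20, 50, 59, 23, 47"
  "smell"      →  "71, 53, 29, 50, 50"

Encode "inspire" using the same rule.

41, 56, 71, 62, 41, 68, 29

b(#2)→20 and l(#12)→50: differences scale by 3, so n = 3·pos + 14. With a=1..z=26, the number is 3·pos + 14.
On inspire: i=9→41, n=14→56, s=19→71, p=16→62, i=9→41, r=18→68, e=5→29.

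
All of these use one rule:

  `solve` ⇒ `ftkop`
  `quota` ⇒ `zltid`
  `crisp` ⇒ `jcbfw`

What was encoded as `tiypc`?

s(18)→f(5) and o(14)→t(19) fit y≡3x+3 (mod 26); the inverse of 3 mod 26 is 9. This is an affine cipher: with a=0,…,z=25, each position x becomes (3x+3) mod 26.
Decoding tiypc: t(19)→9·(19−3)≡14=o; i(8)→9·(8−3)≡19=t; y(24)→9·(24−3)≡7=h; p(15)→9·(15−3)≡4=e; c(2)→9·(2−3)≡17=r (all mod 26).

other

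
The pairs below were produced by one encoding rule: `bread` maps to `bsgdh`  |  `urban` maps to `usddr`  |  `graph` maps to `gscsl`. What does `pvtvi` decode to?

In bread: b→b is +0, r→s is +1, e→g is +2, a→d is +3 — the shift increases by 1 each position. The shift increases by 1 at each position, starting from +0: 0, 1, 2, ….
Decoding pvtvi: p−0=p, v−1=u, t−2=r, v−3=s, i−4=e.

purse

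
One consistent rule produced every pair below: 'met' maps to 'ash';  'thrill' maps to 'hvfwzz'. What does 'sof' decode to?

Compare letters: m→a is +14, e→s is +14, t→h is +14 — a constant shift. Each letter is shifted forward by 14 in the alphabet (a Caesar shift of +14).
Reversing it on sof: s−14=e, o−14=a, f−14=r.

ear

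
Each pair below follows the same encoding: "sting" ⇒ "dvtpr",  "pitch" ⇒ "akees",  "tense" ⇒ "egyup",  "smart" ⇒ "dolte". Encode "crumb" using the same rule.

ntfom

Shifts by position in sting: pos 0: s→d (+11), pos 1: t→v (+2), pos 2: i→t (+11), pos 3: n→p (+2) — repeating every 2. It's a Vigenère-style cipher with numeric key [11,2]: position i shifts by key[i mod 2].
Applying it to crumb: c+11=n, r+2=t, u+11=f, m+2=o, b+11=m.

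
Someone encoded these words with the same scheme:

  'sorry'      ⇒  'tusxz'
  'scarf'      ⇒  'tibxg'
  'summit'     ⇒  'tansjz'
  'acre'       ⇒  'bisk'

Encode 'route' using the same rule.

suvzf

Shifts by position in sorry: pos 0: s→t (+1), pos 1: o→u (+6), pos 2: r→s (+1), pos 3: r→x (+6) — repeating every 2. It's a Vigenère-style cipher with numeric key [1,6]: position i shifts by key[i mod 2].
Applying it to route: r+1=s, o+6=u, u+1=v, t+6=z, e+1=f.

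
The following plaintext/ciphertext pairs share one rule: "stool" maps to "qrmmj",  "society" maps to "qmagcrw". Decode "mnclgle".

It's a constant shift of +24 (ROT24).
Reversing it on mnclgle: m−24=o, n−24=p, c−24=e, l−24=n, g−24=i, l−24=n, e−24=g.

opening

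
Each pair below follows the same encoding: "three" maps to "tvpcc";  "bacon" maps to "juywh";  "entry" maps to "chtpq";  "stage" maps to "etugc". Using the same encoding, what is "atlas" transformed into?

utdue

t(19)→t(19) and h(7)→v(21) fit y≡15x+20 (mod 26); the inverse of 15 mod 26 is 7. Treating letters as 0–25, the rule is x ↦ 15x + 20 (mod 26).
For atlas: a(0)→15·0+20≡20=u; t(19)→15·19+20≡19=t; l(11)→15·11+20≡3=d; a(0)→15·0+20≡20=u; s(18)→15·18+20≡4=e (all mod 26).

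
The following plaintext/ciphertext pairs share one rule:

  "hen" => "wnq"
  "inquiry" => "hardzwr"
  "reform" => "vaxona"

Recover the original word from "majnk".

beard

The word is reversed, then every letter is shifted forward by 9.
Reversing it on majnk: shift back: m−9=d, a−9=r, j−9=a, n−9=e, k−9=b → draeb; then reverse → beard.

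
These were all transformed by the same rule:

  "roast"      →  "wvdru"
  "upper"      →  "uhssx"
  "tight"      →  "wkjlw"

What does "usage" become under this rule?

Two steps: reverse the string, then apply a Caesar shift of +3.
On usage: reverse → egasu; then shift: e+3=h, g+3=j, a+3=d, s+3=v, u+3=x.

hjdvx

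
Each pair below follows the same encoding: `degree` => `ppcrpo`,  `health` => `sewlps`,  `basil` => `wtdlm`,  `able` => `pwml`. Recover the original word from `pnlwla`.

Read the word backwards and shift each letter +11.
Undoing it on pnlwla: shift back: p−11=e, n−11=c, l−11=a, w−11=l, l−11=a, a−11=p → ecalap; then reverse → palace.

palace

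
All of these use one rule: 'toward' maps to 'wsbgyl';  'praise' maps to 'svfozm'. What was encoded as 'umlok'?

rigid

In toward: t→w is +3, o→s is +4, w→b is +5, a→g is +6 — the shift increases by 1 each position. The shift increases by 1 at each position, starting from +3: 3, 4, 5, ….
Decoding umlok: u−3=r, m−4=i, l−5=g, o−6=i, k−7=d.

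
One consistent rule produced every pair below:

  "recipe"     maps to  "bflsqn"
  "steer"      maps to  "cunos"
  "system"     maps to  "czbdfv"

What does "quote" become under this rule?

A repeating key of period 3 is used — shifts +10, +1, +9 over and over.
For quote: q+10=a, u+1=v, o+9=x, t+10=d, e+1=f.

avxdf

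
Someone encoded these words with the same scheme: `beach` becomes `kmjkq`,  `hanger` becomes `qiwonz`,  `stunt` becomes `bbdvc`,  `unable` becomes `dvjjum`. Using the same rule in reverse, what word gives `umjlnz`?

leader

Shifts by position in beach: pos 0: b→k (+9), pos 1: e→m (+8), pos 2: a→j (+9), pos 3: c→k (+8) — repeating every 2. The shifts repeat in a cycle of length 2: positions 0,1,… shift by +9, +8, then the pattern repeats.
Reversing it on umjlnz: u−9=l, m−8=e, j−9=a, l−8=d, n−9=e, z−8=r.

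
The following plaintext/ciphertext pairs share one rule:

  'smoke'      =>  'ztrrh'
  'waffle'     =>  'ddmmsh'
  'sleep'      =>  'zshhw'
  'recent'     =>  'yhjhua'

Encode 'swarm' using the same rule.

zddyt

The shift depends on letter class: consonant s→z is +7, but vowel o→r is +3. Two shifts are in play — +3 for a/e/i/o/u, +7 for every other letter.
Applying it to swarm: s(cons)+7=z, w(cons)+7=d, a(vowel)+3=d, r(cons)+7=y, m(cons)+7=t.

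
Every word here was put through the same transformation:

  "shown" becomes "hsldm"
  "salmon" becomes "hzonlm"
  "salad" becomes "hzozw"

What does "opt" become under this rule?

Letters are reflected about the middle of the alphabet (position → 25−position): Atbash.
For opt: o↔l, p↔k, t↔g.

lkg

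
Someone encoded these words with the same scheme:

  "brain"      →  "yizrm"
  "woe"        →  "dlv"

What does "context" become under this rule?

This is the alphabet-reversal cipher (Atbash): a becomes z, b becomes y, etc.
On context: c↔x, o↔l, n↔m, t↔g, e↔v, x↔c, t↔g.

xlmgvcg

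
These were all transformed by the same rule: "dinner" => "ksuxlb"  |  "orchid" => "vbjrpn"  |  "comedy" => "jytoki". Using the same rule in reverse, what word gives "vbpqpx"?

origin

Shifts by position in dinner: pos 0: d→k (+7), pos 1: i→s (+10), pos 2: n→u (+7), pos 3: n→x (+10) — repeating every 2. The shifts repeat in a cycle of length 2: positions 0,1,… shift by +7, +10, then the pattern repeats.
Reversing it on vbpqpx: v−7=o, b−10=r, p−7=i, q−10=g, p−7=i, x−10=n.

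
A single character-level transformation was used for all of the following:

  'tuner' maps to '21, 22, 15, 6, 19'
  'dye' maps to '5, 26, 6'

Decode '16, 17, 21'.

t is letter #20 and maps to 21: an offset of 1. Letters become their 1-based position plus 1 (so a→2, b→3, …).
Reversing it on 16, 17, 21: 16→(16−1)÷1=15=o, 17→(17−1)÷1=16=p, 21→(21−1)÷1=20=t.

opt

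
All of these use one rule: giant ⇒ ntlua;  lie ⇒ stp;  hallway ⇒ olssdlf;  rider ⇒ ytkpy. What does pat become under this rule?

wla

The shift depends on letter class: consonant g→n is +7, but vowel i→t is +11. Vowels shift forward by 11 and consonants shift forward by 7.
For pat: p(cons)+7=w, a(vowel)+11=l, t(cons)+7=a.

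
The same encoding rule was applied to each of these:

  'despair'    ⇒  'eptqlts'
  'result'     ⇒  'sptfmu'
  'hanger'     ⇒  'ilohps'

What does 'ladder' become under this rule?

mleeps

The shift depends on letter class: consonant d→e is +1, but vowel e→p is +11. The rule splits by letter class: vowels +11, consonants +1.
For ladder: l(cons)+1=m, a(vowel)+11=l, d(cons)+1=e, d(cons)+1=e, e(vowel)+11=p, r(cons)+1=s.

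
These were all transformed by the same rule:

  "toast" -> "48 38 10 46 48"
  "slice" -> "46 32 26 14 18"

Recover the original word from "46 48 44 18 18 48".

t(#20)→48 and o(#15)→38: differences scale by 2, so n = 2·pos + 8. Each letter becomes 2×(its alphabet position, a=1..z=26) + 8.
Reversing it on 46 48 44 18 18 48: 46→(46−8)÷2=19=s, 48→(48−8)÷2=20=t, 44→(44−8)÷2=18=r, 18→(18−8)÷2=5=e, 18→(18−8)÷2=5=e, 48→(48−8)÷2=20=t.

street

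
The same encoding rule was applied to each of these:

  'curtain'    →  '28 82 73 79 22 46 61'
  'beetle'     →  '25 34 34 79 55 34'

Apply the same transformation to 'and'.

22 61 31

c(#3)→28 and u(#21)→82: differences scale by 3, so n = 3·pos + 19. With a=1..z=26, the number is 3·pos + 19.
Applying it to and: a=1→22, n=14→61, d=4→31.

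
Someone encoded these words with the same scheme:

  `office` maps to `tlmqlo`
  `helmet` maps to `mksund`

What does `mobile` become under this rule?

In office: o→t is +5, f→l is +6, f→m is +7, i→q is +8 — the shift increases by 1 each position. The shift increases by 1 at each position, starting from +5: 5, 6, 7, ….
On mobile: m+5=r, o+6=u, b+7=i, i+8=q, l+9=u, e+10=o.

ruiquo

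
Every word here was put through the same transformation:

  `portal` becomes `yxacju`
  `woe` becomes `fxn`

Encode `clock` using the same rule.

luxlt

Every letter moves 9 places later in the alphabet, wrapping around z→a.
On clock: c+9=l, l+9=u, o+9=x, c+9=l, k+9=t.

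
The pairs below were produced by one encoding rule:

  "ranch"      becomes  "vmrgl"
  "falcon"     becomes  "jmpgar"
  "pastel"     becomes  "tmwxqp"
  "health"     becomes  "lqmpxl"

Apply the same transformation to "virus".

zuvgw

Two shifts are in play — +12 for a/e/i/o/u, +4 for every other letter.
On virus: v(cons)+4=z, i(vowel)+12=u, r(cons)+4=v, u(vowel)+12=g, s(cons)+4=w.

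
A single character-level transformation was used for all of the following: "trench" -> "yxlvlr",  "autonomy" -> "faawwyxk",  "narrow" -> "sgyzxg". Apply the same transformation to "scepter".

xilxcoc

In trench: t→y is +5, r→x is +6, e→l is +7, n→v is +8 — the shift increases by 1 each position. Letter i (0-indexed) is shifted by i+5, so successive shifts are 5, 6, 7, ….
Applying it to scepter: s+5=x, c+6=i, e+7=l, p+8=x, t+9=c, e+10=o, r+11=c.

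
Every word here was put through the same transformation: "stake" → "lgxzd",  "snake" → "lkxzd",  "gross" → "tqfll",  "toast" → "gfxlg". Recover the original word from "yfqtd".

forge

s(18)→l(11) and t(19)→g(6) fit y≡21x+23 (mod 26); the inverse of 21 mod 26 is 5. This is an affine cipher: with a=0,…,z=25, each position x becomes (21x+23) mod 26.
Undoing it on yfqtd: y(24)→5·(24−23)≡5=f; f(5)→5·(5−23)≡14=o; q(16)→5·(16−23)≡17=r; t(19)→5·(19−23)≡6=g; d(3)→5·(3−23)≡4=e (all mod 26).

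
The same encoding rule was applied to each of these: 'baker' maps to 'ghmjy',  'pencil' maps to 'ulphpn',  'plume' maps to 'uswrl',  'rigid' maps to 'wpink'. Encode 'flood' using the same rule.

ksqtk

A repeating key of period 3 is used — shifts +5, +7, +2 over and over.
On flood: f+5=k, l+7=s, o+2=q, o+5=t, d+7=k.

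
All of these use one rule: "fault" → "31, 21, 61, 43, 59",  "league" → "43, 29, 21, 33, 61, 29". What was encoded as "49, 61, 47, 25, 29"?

f(#6)→31 and a(#1)→21: differences scale by 2, so n = 2·pos + 19. Each letter becomes 2×(its alphabet position, a=1..z=26) + 19.
Reversing it on 49, 61, 47, 25, 29: 49→(49−19)÷2=15=o, 61→(61−19)÷2=21=u, 47→(47−19)÷2=14=n, 25→(25−19)÷2=3=c, 29→(29−19)÷2=5=e.

ounce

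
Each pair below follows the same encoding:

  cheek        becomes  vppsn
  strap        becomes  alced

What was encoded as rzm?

bog

The output letters match the input read backwards, each shifted +11: cheek reversed is keehc. The word is reversed, then every letter is shifted forward by 11.
Undoing it on rzm: shift back: r−11=g, z−11=o, m−11=b → gob; then reverse → bog.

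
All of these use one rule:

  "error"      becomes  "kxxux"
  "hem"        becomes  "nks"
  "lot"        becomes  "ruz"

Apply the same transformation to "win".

cot

Compare letters: e→k is +6, r→x is +6, r→x is +6 — a constant shift. Each letter is shifted forward by 6 in the alphabet (a Caesar shift of +6).
Applying it to win: w+6=c, i+6=o, n+6=t.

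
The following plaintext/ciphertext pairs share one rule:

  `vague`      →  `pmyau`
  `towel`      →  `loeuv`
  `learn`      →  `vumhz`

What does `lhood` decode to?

troop

v(21)→p(15) and a(0)→m(12) fit y≡15x+12 (mod 26); the inverse of 15 mod 26 is 7. This is an affine cipher: with a=0,…,z=25, each position x becomes (15x+12) mod 26.
Reversing it on lhood: l(11)→7·(11−12)≡19=t; h(7)→7·(7−12)≡17=r; o(14)→7·(14−12)≡14=o; o(14)→7·(14−12)≡14=o; d(3)→7·(3−12)≡15=p (all mod 26).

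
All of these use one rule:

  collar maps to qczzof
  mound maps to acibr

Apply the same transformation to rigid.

Compare letters: c→q is +14, o→c is +14, l→z is +14 — a constant shift. It's a constant shift of +14 (ROT14).
For rigid: r+14=f, i+14=w, g+14=u, i+14=w, d+14=r.

fwuwr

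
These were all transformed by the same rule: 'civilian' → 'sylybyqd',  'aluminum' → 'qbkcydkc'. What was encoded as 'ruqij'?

beast

Compare letters: c→s is +16, i→y is +16, v→l is +16 — a constant shift. It's a constant shift of +16 (ROT16).
Decoding ruqij: r−16=b, u−16=e, q−16=a, i−16=s, j−16=t.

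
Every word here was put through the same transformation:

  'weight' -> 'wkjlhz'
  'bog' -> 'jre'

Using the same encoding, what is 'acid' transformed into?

Two steps: reverse the string, then apply a Caesar shift of +3.
For acid: reverse → dica; then shift: d+3=g, i+3=l, c+3=f, a+3=d.

glfd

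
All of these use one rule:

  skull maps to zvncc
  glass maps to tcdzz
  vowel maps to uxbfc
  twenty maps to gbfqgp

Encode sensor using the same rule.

s(18)→z(25) and k(10)→v(21) fit y≡7x+3 (mod 26); the inverse of 7 mod 26 is 15. Each letter's alphabet position (a=0..z=25) is mapped through 7·x+3 mod 26 — an affine cipher.
For sensor: s(18)→7·18+3≡25=z; e(4)→7·4+3≡5=f; n(13)→7·13+3≡16=q; s(18)→7·18+3≡25=z; o(14)→7·14+3≡23=x; r(17)→7·17+3≡18=s (all mod 26).

zfqzxs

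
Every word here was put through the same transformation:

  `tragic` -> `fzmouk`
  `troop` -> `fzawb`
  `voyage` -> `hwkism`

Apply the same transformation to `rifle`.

dqrtq

Shifts by position in tragic: pos 0: t→f (+12), pos 1: r→z (+8), pos 2: a→m (+12), pos 3: g→o (+8) — repeating every 2. A repeating key of period 2 is used — shifts +12, +8 over and over.
For rifle: r+12=d, i+8=q, f+12=r, l+8=t, e+12=q.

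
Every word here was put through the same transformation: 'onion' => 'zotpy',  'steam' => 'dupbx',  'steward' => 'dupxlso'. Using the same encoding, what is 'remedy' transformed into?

cfxfoz

It's a Vigenère-style cipher with numeric key [11,1]: position i shifts by key[i mod 2].
Applying it to remedy: r+11=c, e+1=f, m+11=x, e+1=f, d+11=o, y+1=z.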